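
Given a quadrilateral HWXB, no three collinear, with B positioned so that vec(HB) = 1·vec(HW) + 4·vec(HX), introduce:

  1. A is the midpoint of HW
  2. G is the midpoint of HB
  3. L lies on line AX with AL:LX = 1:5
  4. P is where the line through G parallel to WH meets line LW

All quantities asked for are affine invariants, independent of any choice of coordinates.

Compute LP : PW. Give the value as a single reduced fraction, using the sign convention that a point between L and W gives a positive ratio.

Assign H = (0, 0), W = (1, 0), X = (0, 1), B = (1, 4) — the answer is frame-independent, so this choice is without loss of generality.
1. A is the midpoint of HW ⇒ A = (1/2, 0)
2. G is the midpoint of HB ⇒ G = (1/2, 2)
3. L lies on line AX with AL:LX = 1:5 ⇒ L = (5/12, 1/6)
4. P is where the line through G parallel to WH meets line LW ⇒ P = (-6, 2)
P = L + t·(W−L) with t = -11, so LP:PW = t:(1−t) = -11:12

LP:PW = -11/12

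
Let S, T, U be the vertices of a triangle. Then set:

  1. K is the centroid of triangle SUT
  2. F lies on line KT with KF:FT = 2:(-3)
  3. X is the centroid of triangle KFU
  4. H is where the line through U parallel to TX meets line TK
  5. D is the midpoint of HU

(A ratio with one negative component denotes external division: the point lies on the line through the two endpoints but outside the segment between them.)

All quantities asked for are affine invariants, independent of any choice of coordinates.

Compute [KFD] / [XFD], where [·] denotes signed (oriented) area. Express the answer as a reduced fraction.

[KFD]:[XFD] = -6/5

Work in coordinates with S = (0, 0), T = (1, 0), U = (0, 1).
1. K is the centroid of triangle SUT ⇒ K = (1/3, 1/3)
2. F lies on line KT with KF:FT = 2:(-3) ⇒ F = (-1, 1)
3. X is the centroid of triangle KFU ⇒ X = (-2/9, 7/9)
4. H is where the line through U parallel to TX meets line TK ⇒ H = (11/3, -4/3)
5. D is the midpoint of HU ⇒ D = (11/6, -1/6)
2·[KFD] = -1/3, 2·[XFD] = 5/18
[KFD]:[XFD] = -1/3:5/18 = -6/5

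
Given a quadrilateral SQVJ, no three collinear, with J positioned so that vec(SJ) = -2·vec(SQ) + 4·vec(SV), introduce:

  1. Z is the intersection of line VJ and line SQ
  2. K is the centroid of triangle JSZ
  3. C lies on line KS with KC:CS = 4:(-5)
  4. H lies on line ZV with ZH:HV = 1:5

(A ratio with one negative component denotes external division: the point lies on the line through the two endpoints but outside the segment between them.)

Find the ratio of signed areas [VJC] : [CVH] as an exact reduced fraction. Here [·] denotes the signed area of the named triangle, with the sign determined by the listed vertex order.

[VJC]:[CVH] = -18/5

Work in coordinates with S = (0, 0), Q = (1, 0), V = (0, 1), J = (-2, 4).
1. Z is the intersection of line VJ and line SQ ⇒ Z = (2/3, 0)
2. K is the centroid of triangle JSZ ⇒ K = (-4/9, 4/3)
3. C lies on line KS with KC:CS = 4:(-5) ⇒ C = (-20/9, 20/3)
4. H lies on line ZV with ZH:HV = 1:5 ⇒ H = (5/9, 1/6)
2·[VJC] = -14/3, 2·[CVH] = 35/27
[VJC]:[CVH] = -14/3:35/27 = -18/5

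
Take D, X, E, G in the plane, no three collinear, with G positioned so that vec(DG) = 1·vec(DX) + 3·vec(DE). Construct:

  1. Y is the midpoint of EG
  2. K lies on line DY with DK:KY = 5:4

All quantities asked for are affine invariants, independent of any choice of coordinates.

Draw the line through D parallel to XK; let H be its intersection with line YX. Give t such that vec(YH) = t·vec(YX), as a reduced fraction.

Work in coordinates with D = (0, 0), X = (1, 0), E = (0, 1), G = (1, 3).
1. Y is the midpoint of EG ⇒ Y = (1/2, 2)
2. K lies on line DY with DK:KY = 5:4 ⇒ K = (5/18, 10/9)
through D parallel to XK: direction (-13/18, 10/9); meets YX at H = (13/8, -5/2)
H = Y + t·(X−Y) with t = 9/4

t = 9/4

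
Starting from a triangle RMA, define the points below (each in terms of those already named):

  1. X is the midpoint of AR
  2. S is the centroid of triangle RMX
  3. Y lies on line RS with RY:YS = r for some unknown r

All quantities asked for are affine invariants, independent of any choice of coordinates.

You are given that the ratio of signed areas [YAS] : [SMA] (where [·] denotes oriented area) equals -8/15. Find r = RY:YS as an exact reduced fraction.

r = 1/4

Choose coordinates R = (0, 0), M = (1, 0), A = (0, 1).
1. X is the midpoint of AR ⇒ X = (0, 1/2)
2. S is the centroid of triangle RMX ⇒ S = (1/3, 1/6)
3. With RY:YS = r, write λ = r/(r+1) so Y = R + λ·(S−R); Y is affine-linear in λ
Every point depending on Y is an affine combination of Y and λ-independent points, so each such coordinate is linear in λ; the λ² term in each signed area is a multiple of (S−R)×(S−R) = 0, so 2·[YAS] and 2·[SMA] are each linear in λ. Evaluating at λ=0 and λ=1:
  2·[YAS] = 1/3·λ − 1/3,   2·[SMA] = 1/2
So [YAS]:[SMA] = (1/3·λ − 1/3) / (1/2). Setting this equal to -8/15:
  1/3·λ − 1/3 = -8/15·(1/2)  ⇒  λ = 1/5
Then r = λ/(1−λ) = (1/5)/(4/5) = 1/4. Check: with r = 1/4, Y = (1/15, 1/30) and [YAS]:[SMA] = -8/15 as required.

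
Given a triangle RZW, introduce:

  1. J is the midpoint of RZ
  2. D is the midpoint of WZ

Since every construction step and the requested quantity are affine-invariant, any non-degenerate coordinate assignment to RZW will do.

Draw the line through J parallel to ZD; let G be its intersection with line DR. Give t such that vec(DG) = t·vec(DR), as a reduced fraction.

t = 1/2

Choose coordinates R = (0, 0), Z = (1, 0), W = (0, 1).
1. J is the midpoint of RZ ⇒ J = (1/2, 0)
2. D is the midpoint of WZ ⇒ D = (1/2, 1/2)
through J parallel to ZD: direction (-1/2, 1/2); meets DR at G = (1/4, 1/4)
G = D + t·(R−D) with t = 1/2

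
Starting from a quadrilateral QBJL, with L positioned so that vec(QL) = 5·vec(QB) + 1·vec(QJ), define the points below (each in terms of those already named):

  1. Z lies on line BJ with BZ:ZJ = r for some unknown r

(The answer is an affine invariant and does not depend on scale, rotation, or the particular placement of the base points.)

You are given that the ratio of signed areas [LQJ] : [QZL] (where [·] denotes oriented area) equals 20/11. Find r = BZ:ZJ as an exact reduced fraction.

r = 5/3

Set Q = (0, 0), B = (1, 0), J = (0, 1), L = (5, 1); any affine frame gives the same invariant.
1. With BZ:ZJ = r, write λ = r/(r+1) so Z = B + λ·(J−B); Z is affine-linear in λ
Every point depending on Z is an affine combination of Z and λ-independent points, so each such coordinate is linear in λ; the λ² term in each signed area is a multiple of (J−B)×(J−B) = 0, so 2·[LQJ] and 2·[QZL] are each linear in λ. Evaluating at λ=0 and λ=1:
  2·[LQJ] = -5,   2·[QZL] = -6·λ + 1
So [LQJ]:[QZL] = (-5) / (-6·λ + 1). Setting this equal to 20/11:
  -5 = 20/11·(-6·λ + 1)  ⇒  λ = 5/8
Then r = λ/(1−λ) = (5/8)/(3/8) = 5/3. Check: with r = 5/3, Z = (3/8, 5/8) and [LQJ]:[QZL] = 20/11 as required.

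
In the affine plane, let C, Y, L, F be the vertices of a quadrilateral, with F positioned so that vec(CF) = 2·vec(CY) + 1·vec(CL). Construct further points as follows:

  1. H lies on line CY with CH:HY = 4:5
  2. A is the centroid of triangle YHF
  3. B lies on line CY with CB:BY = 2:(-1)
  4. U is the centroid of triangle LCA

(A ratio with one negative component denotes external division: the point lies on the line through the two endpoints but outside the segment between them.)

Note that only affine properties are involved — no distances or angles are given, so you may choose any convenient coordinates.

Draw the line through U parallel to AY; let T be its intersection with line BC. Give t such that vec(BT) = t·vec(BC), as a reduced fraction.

t = 49/54

Choose coordinates C = (0, 0), Y = (1, 0), L = (0, 1), F = (2, 1).
1. H lies on line CY with CH:HY = 4:5 ⇒ H = (4/9, 0)
2. A is the centroid of triangle YHF ⇒ A = (31/27, 1/3)
3. B lies on line CY with CB:BY = 2:(-1) ⇒ B = (2, 0)
4. U is the centroid of triangle LCA ⇒ U = (31/81, 4/9)
through U parallel to AY: direction (-4/27, -1/3); meets BC at T = (5/27, 0)
T = B + t·(C−B) with t = 49/54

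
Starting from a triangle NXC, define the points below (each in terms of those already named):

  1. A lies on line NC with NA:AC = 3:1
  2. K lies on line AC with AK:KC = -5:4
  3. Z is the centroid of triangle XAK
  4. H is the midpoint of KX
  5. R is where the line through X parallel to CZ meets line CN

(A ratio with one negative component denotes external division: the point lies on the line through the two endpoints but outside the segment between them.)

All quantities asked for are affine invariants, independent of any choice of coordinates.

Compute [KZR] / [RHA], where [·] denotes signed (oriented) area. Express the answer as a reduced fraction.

Assign N = (0, 0), X = (1, 0), C = (0, 1) — the answer is frame-independent, so this choice is without loss of generality.
1. A lies on line NC with NA:AC = 3:1 ⇒ A = (0, 3/4)
2. K lies on line AC with AK:KC = -5:4 ⇒ K = (0, 2)
3. Z is the centroid of triangle XAK ⇒ Z = (1/3, 11/12)
4. H is the midpoint of KX ⇒ H = (1/2, 1)
5. R is where the line through X parallel to CZ meets line CN ⇒ R = (0, 1/4)
2·[KZR] = -7/12, 2·[RHA] = 1/4
[KZR]:[RHA] = -7/12:1/4 = -7/3

[KZR]:[RHA] = -7/3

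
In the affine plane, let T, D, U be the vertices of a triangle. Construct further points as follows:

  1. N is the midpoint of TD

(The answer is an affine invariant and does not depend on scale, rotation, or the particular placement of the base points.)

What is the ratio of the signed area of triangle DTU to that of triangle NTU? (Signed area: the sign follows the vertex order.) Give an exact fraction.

Assign T = (0, 0), D = (1, 0), U = (0, 1) — the answer is frame-independent, so this choice is without loss of generality.
1. N is the midpoint of TD ⇒ N = (1/2, 0)
2·[DTU] = -1, 2·[NTU] = -1/2
[DTU]:[NTU] = -1:-1/2 = 2

[DTU]:[NTU] = 2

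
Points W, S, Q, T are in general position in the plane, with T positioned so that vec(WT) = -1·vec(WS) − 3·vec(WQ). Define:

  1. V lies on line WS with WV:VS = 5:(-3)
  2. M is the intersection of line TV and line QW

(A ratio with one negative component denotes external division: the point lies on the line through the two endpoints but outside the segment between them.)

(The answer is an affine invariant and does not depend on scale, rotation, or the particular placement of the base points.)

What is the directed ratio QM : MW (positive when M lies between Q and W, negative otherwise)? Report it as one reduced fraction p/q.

Choose coordinates W = (0, 0), S = (1, 0), Q = (0, 1), T = (-1, -3).
1. V lies on line WS with WV:VS = 5:(-3) ⇒ V = (5/2, 0)
2. M is the intersection of line TV and line QW ⇒ M = (0, -15/7)
M = Q + t·(W−Q) with t = 22/7, so QM:MW = t:(1−t) = 22/7:-15/7

QM:MW = -22/15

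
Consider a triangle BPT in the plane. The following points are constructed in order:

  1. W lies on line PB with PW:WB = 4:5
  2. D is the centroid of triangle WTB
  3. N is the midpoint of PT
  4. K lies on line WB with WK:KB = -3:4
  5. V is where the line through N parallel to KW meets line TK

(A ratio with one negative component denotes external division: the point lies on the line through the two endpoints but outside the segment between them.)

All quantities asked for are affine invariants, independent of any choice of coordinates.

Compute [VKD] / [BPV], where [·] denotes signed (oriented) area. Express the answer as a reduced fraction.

[VKD]:[BPV] = -35/27

Assign B = (0, 0), P = (1, 0), T = (0, 1) — the answer is frame-independent, so this choice is without loss of generality.
1. W lies on line PB with PW:WB = 4:5 ⇒ W = (5/9, 0)
2. D is the centroid of triangle WTB ⇒ D = (5/27, 1/3)
3. N is the midpoint of PT ⇒ N = (1/2, 1/2)
4. K lies on line WB with WK:KB = -3:4 ⇒ K = (20/9, 0)
5. V is where the line through N parallel to KW meets line TK ⇒ V = (10/9, 1/2)
2·[VKD] = -35/54, 2·[BPV] = 1/2
[VKD]:[BPV] = -35/54:1/2 = -35/27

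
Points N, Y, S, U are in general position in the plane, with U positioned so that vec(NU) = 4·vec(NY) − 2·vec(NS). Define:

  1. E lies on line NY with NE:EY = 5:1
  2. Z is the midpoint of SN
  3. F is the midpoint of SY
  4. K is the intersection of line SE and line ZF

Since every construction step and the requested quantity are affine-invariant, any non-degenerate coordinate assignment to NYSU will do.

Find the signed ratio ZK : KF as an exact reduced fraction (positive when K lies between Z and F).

ZK:KF = 5

Set N = (0, 0), Y = (1, 0), S = (0, 1), U = (4, -2); any affine frame gives the same invariant.
1. E lies on line NY with NE:EY = 5:1 ⇒ E = (5/6, 0)
2. Z is the midpoint of SN ⇒ Z = (0, 1/2)
3. F is the midpoint of SY ⇒ F = (1/2, 1/2)
4. K is the intersection of line SE and line ZF ⇒ K = (5/12, 1/2)
K = Z + t·(F−Z) with t = 5/6, so ZK:KF = t:(1−t) = 5/6:1/6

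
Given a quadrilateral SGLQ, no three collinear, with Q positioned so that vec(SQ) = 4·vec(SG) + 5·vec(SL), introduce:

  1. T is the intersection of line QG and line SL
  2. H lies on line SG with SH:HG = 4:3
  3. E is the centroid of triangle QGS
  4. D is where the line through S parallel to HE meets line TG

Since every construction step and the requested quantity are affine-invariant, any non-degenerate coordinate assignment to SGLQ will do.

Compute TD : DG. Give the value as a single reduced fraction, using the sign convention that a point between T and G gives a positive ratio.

Choose coordinates S = (0, 0), G = (1, 0), L = (0, 1), Q = (4, 5).
1. T is the intersection of line QG and line SL ⇒ T = (0, -5/3)
2. H lies on line SG with SH:HG = 4:3 ⇒ H = (4/7, 0)
3. E is the centroid of triangle QGS ⇒ E = (5/3, 5/3)
4. D is where the line through S parallel to HE meets line TG ⇒ D = (23/2, 35/2)
D = T + t·(G−T) with t = 23/2, so TD:DG = t:(1−t) = 23/2:-21/2

TD:DG = -23/21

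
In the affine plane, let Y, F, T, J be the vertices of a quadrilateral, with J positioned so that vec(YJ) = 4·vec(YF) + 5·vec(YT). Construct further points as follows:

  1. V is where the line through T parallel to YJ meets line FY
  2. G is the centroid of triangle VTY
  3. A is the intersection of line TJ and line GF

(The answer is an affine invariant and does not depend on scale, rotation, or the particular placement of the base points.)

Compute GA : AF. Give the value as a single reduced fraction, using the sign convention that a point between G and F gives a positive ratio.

Set Y = (0, 0), F = (1, 0), T = (0, 1), J = (4, 5); any affine frame gives the same invariant.
1. V is where the line through T parallel to YJ meets line FY ⇒ V = (-4/5, 0)
2. G is the centroid of triangle VTY ⇒ G = (-4/15, 1/3)
3. A is the intersection of line TJ and line GF ⇒ A = (-7/12, 5/12)
A = G + t·(F−G) with t = -1/4, so GA:AF = t:(1−t) = -1/4:5/4

GA:AF = -1/5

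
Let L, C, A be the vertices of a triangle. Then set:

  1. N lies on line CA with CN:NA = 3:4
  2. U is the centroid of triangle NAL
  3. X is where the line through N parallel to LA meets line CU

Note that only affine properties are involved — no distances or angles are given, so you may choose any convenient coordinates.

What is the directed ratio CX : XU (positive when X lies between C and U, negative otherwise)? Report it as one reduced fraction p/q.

Work in coordinates with L = (0, 0), C = (1, 0), A = (0, 1).
1. N lies on line CA with CN:NA = 3:4 ⇒ N = (4/7, 3/7)
2. U is the centroid of triangle NAL ⇒ U = (4/21, 10/21)
3. X is where the line through N parallel to LA meets line CU ⇒ X = (4/7, 30/119)
X = C + t·(U−C) with t = 9/17, so CX:XU = t:(1−t) = 9/17:8/17

CX:XU = 9/8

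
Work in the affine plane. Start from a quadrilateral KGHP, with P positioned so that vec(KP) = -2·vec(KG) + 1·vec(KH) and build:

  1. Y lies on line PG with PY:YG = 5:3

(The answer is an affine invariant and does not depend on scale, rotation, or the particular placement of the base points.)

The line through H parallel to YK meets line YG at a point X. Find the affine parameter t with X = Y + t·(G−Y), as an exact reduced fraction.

t = 1/3

Choose coordinates K = (0, 0), G = (1, 0), H = (0, 1), P = (-2, 1).
1. Y lies on line PG with PY:YG = 5:3 ⇒ Y = (-1/8, 3/8)
through H parallel to YK: direction (1/8, -3/8); meets YG at X = (1/4, 1/4)
X = Y + t·(G−Y) with t = 1/3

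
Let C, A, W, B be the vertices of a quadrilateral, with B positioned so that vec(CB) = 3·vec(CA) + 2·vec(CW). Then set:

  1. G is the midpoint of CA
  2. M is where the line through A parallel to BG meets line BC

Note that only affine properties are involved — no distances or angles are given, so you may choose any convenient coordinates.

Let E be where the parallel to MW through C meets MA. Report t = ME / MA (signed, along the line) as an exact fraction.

Choose coordinates C = (0, 0), A = (1, 0), W = (0, 1), B = (3, 2).
1. G is the midpoint of CA ⇒ G = (1/2, 0)
2. M is where the line through A parallel to BG meets line BC ⇒ M = (6, 4)
through C parallel to MW: direction (-6, -3); meets MA at E = (8/3, 4/3)
E = M + t·(A−M) with t = 2/3

t = 2/3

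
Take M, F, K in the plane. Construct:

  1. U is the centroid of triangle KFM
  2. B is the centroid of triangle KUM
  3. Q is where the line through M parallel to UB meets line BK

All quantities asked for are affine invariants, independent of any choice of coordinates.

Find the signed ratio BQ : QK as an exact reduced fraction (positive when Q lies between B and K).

BQ:QK = -1/2

Set M = (0, 0), F = (1, 0), K = (0, 1); any affine frame gives the same invariant.
1. U is the centroid of triangle KFM ⇒ U = (1/3, 1/3)
2. B is the centroid of triangle KUM ⇒ B = (1/9, 4/9)
3. Q is where the line through M parallel to UB meets line BK ⇒ Q = (2/9, -1/9)
Q = B + t·(K−B) with t = -1, so BQ:QK = t:(1−t) = -1:2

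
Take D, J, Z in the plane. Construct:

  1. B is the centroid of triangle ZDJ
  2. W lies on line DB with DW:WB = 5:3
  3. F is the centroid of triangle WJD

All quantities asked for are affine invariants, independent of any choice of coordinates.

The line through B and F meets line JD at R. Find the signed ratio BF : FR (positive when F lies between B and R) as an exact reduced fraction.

Choose coordinates D = (0, 0), J = (1, 0), Z = (0, 1).
1. B is the centroid of triangle ZDJ ⇒ B = (1/3, 1/3)
2. W lies on line DB with DW:WB = 5:3 ⇒ W = (5/24, 5/24)
3. F is the centroid of triangle WJD ⇒ F = (29/72, 5/72)
line BF meets JD at R = (8/19, 0)
F = B + t·(R−B) with t = 19/24, so BF:FR = 19/24:5/24

BF:FR = 19/5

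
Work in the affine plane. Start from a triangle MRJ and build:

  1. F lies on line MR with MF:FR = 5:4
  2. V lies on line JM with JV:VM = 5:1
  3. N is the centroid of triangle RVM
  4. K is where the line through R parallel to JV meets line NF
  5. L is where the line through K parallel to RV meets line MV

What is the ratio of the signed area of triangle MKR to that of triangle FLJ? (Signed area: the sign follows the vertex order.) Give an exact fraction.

[MKR]:[FLJ] = -18/85

Work in coordinates with M = (0, 0), R = (1, 0), J = (0, 1).
1. F lies on line MR with MF:FR = 5:4 ⇒ F = (5/9, 0)
2. V lies on line JM with JV:VM = 5:1 ⇒ V = (0, 1/6)
3. N is the centroid of triangle RVM ⇒ N = (1/3, 1/18)
4. K is where the line through R parallel to JV meets line NF ⇒ K = (1, -1/9)
5. L is where the line through K parallel to RV meets line MV ⇒ L = (0, 1/18)
2·[MKR] = 1/9, 2·[FLJ] = -85/162
[MKR]:[FLJ] = 1/9:-85/162 = -18/85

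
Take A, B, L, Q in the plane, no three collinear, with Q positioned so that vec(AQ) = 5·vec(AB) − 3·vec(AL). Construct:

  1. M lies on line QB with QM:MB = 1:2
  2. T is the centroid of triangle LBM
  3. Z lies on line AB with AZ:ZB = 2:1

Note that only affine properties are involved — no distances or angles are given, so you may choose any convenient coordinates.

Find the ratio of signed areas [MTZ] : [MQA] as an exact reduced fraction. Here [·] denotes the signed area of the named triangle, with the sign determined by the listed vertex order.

[MTZ]:[MQA] = -7/9

Assign A = (0, 0), B = (1, 0), L = (0, 1), Q = (5, -3) — the answer is frame-independent, so this choice is without loss of generality.
1. M lies on line QB with QM:MB = 1:2 ⇒ M = (11/3, -2)
2. T is the centroid of triangle LBM ⇒ T = (14/9, -1/3)
3. Z lies on line AB with AZ:ZB = 2:1 ⇒ Z = (2/3, 0)
2·[MTZ] = 7/9, 2·[MQA] = -1
[MTZ]:[MQA] = 7/9:-1 = -7/9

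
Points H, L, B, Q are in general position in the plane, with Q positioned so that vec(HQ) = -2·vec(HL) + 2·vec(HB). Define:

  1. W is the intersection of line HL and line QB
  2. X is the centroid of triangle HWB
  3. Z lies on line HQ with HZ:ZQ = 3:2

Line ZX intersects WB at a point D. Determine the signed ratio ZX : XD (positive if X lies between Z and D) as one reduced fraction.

Set H = (0, 0), L = (1, 0), B = (0, 1), Q = (-2, 2); any affine frame gives the same invariant.
1. W is the intersection of line HL and line QB ⇒ W = (2, 0)
2. X is the centroid of triangle HWB ⇒ X = (2/3, 1/3)
3. Z lies on line HQ with HZ:ZQ = 3:2 ⇒ Z = (-6/5, 6/5)
line ZX meets WB at D = (10, -4)
X = Z + t·(D−Z) with t = 1/6, so ZX:XD = 1/6:5/6

ZX:XD = 1/5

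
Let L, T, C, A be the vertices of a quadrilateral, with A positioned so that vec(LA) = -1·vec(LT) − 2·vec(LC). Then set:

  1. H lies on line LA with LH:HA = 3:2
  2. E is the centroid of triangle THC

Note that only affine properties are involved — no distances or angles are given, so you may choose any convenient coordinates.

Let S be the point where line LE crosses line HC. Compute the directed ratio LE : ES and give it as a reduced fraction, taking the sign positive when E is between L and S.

LE:ES = -5/14

Choose coordinates L = (0, 0), T = (1, 0), C = (0, 1), A = (-1, -2).
1. H lies on line LA with LH:HA = 3:2 ⇒ H = (-3/5, -6/5)
2. E is the centroid of triangle THC ⇒ E = (2/15, -1/15)
line LE meets HC at S = (-6/25, 3/25)
E = L + t·(S−L) with t = -5/9, so LE:ES = -5/9:14/9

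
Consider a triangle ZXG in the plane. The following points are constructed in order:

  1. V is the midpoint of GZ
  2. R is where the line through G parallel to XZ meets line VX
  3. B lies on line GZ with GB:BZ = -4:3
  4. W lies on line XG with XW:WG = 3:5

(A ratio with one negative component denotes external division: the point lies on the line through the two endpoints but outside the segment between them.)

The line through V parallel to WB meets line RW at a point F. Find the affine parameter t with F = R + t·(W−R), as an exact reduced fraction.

Work in coordinates with Z = (0, 0), X = (1, 0), G = (0, 1).
1. V is the midpoint of GZ ⇒ V = (0, 1/2)
2. R is where the line through G parallel to XZ meets line VX ⇒ R = (-1, 1)
3. B lies on line GZ with GB:BZ = -4:3 ⇒ B = (0, -3)
4. W lies on line XG with XW:WG = 3:5 ⇒ W = (5/8, 3/8)
through V parallel to WB: direction (-5/8, -27/8); meets RW at F = (15/752, 457/752)
F = R + t·(W−R) with t = 59/94

t = 59/94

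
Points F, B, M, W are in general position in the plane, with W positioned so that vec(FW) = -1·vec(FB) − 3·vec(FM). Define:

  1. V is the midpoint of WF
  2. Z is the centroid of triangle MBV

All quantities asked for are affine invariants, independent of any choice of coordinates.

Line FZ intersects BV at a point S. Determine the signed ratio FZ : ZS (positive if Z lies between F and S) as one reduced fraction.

Work in coordinates with F = (0, 0), B = (1, 0), M = (0, 1), W = (-1, -3).
1. V is the midpoint of WF ⇒ V = (-1/2, -3/2)
2. Z is the centroid of triangle MBV ⇒ Z = (1/6, -1/6)
line FZ meets BV at S = (1/2, -1/2)
Z = F + t·(S−F) with t = 1/3, so FZ:ZS = 1/3:2/3

FZ:ZS = 1/2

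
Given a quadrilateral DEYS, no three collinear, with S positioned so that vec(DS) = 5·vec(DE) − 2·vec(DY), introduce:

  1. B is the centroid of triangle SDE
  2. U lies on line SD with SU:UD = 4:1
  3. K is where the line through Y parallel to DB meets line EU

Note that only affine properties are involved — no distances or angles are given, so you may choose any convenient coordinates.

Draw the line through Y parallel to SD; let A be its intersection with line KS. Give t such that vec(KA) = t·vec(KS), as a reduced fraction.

Assign D = (0, 0), E = (1, 0), Y = (0, 1), S = (5, -2) — the answer is frame-independent, so this choice is without loss of generality.
1. B is the centroid of triangle SDE ⇒ B = (2, -2/3)
2. U lies on line SD with SU:UD = 4:1 ⇒ U = (1, -2/5)
3. K is where the line through Y parallel to DB meets line EU ⇒ K = (1, 2/3)
through Y parallel to SD: direction (-5, 2); meets KS at A = (5/4, 1/2)
A = K + t·(S−K) with t = 1/16

t = 1/16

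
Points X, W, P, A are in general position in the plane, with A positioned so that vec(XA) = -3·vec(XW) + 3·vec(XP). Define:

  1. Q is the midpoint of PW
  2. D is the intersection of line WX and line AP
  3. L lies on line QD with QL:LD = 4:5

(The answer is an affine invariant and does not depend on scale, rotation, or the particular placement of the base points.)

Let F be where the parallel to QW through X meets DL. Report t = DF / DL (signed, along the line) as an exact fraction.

Assign X = (0, 0), W = (1, 0), P = (0, 1), A = (-3, 3) — the answer is frame-independent, so this choice is without loss of generality.
1. Q is the midpoint of PW ⇒ Q = (1/2, 1/2)
2. D is the intersection of line WX and line AP ⇒ D = (3/2, 0)
3. L lies on line QD with QL:LD = 4:5 ⇒ L = (17/18, 5/18)
through X parallel to QW: direction (1/2, -1/2); meets DL at F = (-3/2, 3/2)
F = D + t·(L−D) with t = 27/5

t = 27/5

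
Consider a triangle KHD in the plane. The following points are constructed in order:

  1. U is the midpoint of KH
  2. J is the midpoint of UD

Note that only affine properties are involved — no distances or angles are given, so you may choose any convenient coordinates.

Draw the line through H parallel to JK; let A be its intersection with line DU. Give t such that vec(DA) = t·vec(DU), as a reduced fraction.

Work in coordinates with K = (0, 0), H = (1, 0), D = (0, 1).
1. U is the midpoint of KH ⇒ U = (1/2, 0)
2. J is the midpoint of UD ⇒ J = (1/4, 1/2)
through H parallel to JK: direction (-1/4, -1/2); meets DU at A = (3/4, -1/2)
A = D + t·(U−D) with t = 3/2

t = 3/2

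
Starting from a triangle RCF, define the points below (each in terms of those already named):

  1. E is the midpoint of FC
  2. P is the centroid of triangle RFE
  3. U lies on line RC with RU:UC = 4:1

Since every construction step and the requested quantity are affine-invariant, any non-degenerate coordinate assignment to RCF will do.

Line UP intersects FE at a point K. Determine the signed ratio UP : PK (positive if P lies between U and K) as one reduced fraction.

UP:PK = -2/5

Set R = (0, 0), C = (1, 0), F = (0, 1); any affine frame gives the same invariant.
1. E is the midpoint of FC ⇒ E = (1/2, 1/2)
2. P is the centroid of triangle RFE ⇒ P = (1/6, 1/2)
3. U lies on line RC with RU:UC = 4:1 ⇒ U = (4/5, 0)
line UP meets FE at K = (7/4, -3/4)
P = U + t·(K−U) with t = -2/3, so UP:PK = -2/3:5/3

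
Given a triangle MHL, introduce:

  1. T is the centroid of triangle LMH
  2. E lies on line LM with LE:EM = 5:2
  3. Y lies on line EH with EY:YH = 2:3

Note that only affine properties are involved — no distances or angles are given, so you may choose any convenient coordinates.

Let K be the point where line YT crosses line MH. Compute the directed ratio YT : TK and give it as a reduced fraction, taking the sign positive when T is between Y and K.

YT:TK = -17/35

Work in coordinates with M = (0, 0), H = (1, 0), L = (0, 1).
1. T is the centroid of triangle LMH ⇒ T = (1/3, 1/3)
2. E lies on line LM with LE:EM = 5:2 ⇒ E = (0, 2/7)
3. Y lies on line EH with EY:YH = 2:3 ⇒ Y = (2/5, 6/35)
line YT meets MH at K = (8/17, 0)
T = Y + t·(K−Y) with t = -17/18, so YT:TK = -17/18:35/18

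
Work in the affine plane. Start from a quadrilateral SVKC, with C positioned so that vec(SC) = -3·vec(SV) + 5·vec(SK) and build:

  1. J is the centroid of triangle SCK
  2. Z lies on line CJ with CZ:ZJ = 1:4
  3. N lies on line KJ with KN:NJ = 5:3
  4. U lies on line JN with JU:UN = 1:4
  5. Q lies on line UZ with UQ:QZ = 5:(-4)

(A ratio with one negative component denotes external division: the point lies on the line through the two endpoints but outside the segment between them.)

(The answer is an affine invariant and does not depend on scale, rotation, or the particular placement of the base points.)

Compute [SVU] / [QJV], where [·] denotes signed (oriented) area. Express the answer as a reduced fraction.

[SVU]:[QJV] = 77/320

Work in coordinates with S = (0, 0), V = (1, 0), K = (0, 1), C = (-3, 5).
1. J is the centroid of triangle SCK ⇒ J = (-1, 2)
2. Z lies on line CJ with CZ:ZJ = 1:4 ⇒ Z = (-13/5, 22/5)
3. N lies on line KJ with KN:NJ = 5:3 ⇒ N = (-5/8, 13/8)
4. U lies on line JN with JU:UN = 1:4 ⇒ U = (-37/40, 77/40)
5. Q lies on line UZ with UQ:QZ = 5:(-4) ⇒ Q = (-93/10, 143/10)
2·[SVU] = 77/40, 2·[QJV] = 8
[SVU]:[QJV] = 77/40:8 = 77/320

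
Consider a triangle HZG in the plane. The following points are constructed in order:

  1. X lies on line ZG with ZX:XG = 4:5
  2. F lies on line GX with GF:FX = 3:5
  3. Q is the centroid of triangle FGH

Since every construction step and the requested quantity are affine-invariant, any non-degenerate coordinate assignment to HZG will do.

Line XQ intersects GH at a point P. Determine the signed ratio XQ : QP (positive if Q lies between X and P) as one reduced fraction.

Work in coordinates with H = (0, 0), Z = (1, 0), G = (0, 1).
1. X lies on line ZG with ZX:XG = 4:5 ⇒ X = (5/9, 4/9)
2. F lies on line GX with GF:FX = 3:5 ⇒ F = (5/24, 19/24)
3. Q is the centroid of triangle FGH ⇒ Q = (5/72, 43/72)
line XQ meets GH at P = (0, 13/21)
Q = X + t·(P−X) with t = 7/8, so XQ:QP = 7/8:1/8

XQ:QP = 7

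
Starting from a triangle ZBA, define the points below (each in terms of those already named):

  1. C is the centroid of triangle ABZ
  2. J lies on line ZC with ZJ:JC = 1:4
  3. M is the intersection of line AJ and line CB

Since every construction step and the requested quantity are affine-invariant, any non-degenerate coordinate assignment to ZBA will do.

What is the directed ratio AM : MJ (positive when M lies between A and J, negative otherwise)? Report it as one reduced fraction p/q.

AM:MJ = 5/4

Set Z = (0, 0), B = (1, 0), A = (0, 1); any affine frame gives the same invariant.
1. C is the centroid of triangle ABZ ⇒ C = (1/3, 1/3)
2. J lies on line ZC with ZJ:JC = 1:4 ⇒ J = (1/15, 1/15)
3. M is the intersection of line AJ and line CB ⇒ M = (1/27, 13/27)
M = A + t·(J−A) with t = 5/9, so AM:MJ = t:(1−t) = 5/9:4/9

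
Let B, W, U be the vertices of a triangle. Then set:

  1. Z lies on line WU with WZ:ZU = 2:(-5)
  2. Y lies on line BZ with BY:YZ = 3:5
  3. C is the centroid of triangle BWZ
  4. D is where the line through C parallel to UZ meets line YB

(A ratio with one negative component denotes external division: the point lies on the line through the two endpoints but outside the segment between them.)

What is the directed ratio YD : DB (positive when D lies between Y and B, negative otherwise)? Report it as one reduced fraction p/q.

YD:DB = -7/16

Assign B = (0, 0), W = (1, 0), U = (0, 1) — the answer is frame-independent, so this choice is without loss of generality.
1. Z lies on line WU with WZ:ZU = 2:(-5) ⇒ Z = (5/3, -2/3)
2. Y lies on line BZ with BY:YZ = 3:5 ⇒ Y = (5/8, -1/4)
3. C is the centroid of triangle BWZ ⇒ C = (8/9, -2/9)
4. D is where the line through C parallel to UZ meets line YB ⇒ D = (10/9, -4/9)
D = Y + t·(B−Y) with t = -7/9, so YD:DB = t:(1−t) = -7/9:16/9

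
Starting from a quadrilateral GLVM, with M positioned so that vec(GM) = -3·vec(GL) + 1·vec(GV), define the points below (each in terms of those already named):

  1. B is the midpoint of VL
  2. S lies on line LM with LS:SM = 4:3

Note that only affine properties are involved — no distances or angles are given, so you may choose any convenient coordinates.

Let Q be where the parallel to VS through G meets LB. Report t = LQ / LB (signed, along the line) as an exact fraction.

Work in coordinates with G = (0, 0), L = (1, 0), V = (0, 1), M = (-3, 1).
1. B is the midpoint of VL ⇒ B = (1/2, 1/2)
2. S lies on line LM with LS:SM = 4:3 ⇒ S = (-9/7, 4/7)
through G parallel to VS: direction (-9/7, -3/7); meets LB at Q = (3/4, 1/4)
Q = L + t·(B−L) with t = 1/2

t = 1/2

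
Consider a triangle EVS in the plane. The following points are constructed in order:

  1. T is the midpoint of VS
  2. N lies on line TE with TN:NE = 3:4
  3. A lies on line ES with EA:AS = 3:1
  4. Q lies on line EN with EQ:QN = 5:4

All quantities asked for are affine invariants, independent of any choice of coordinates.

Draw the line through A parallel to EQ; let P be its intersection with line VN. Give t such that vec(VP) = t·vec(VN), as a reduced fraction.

Work in coordinates with E = (0, 0), V = (1, 0), S = (0, 1).
1. T is the midpoint of VS ⇒ T = (1/2, 1/2)
2. N lies on line TE with TN:NE = 3:4 ⇒ N = (2/7, 2/7)
3. A lies on line ES with EA:AS = 3:1 ⇒ A = (0, 3/4)
4. Q lies on line EN with EQ:QN = 5:4 ⇒ Q = (10/63, 10/63)
through A parallel to EQ: direction (10/63, 10/63); meets VN at P = (-1/4, 1/2)
P = V + t·(N−V) with t = 7/4

t = 7/4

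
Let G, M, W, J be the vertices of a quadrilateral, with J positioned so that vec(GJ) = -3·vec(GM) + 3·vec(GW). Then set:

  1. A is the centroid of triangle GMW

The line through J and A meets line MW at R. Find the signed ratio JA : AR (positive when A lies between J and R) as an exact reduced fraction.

JA:AR = 2

Assign G = (0, 0), M = (1, 0), W = (0, 1), J = (-3, 3) — the answer is frame-independent, so this choice is without loss of generality.
1. A is the centroid of triangle GMW ⇒ A = (1/3, 1/3)
line JA meets MW at R = (2, -1)
A = J + t·(R−J) with t = 2/3, so JA:AR = 2/3:1/3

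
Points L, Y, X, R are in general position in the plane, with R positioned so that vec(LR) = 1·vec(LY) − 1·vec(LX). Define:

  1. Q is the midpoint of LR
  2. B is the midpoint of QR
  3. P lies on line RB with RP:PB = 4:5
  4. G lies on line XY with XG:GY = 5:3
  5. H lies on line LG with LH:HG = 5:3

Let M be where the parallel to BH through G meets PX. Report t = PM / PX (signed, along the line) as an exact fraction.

Work in coordinates with L = (0, 0), Y = (1, 0), X = (0, 1), R = (1, -1).
1. Q is the midpoint of LR ⇒ Q = (1/2, -1/2)
2. B is the midpoint of QR ⇒ B = (3/4, -3/4)
3. P lies on line RB with RP:PB = 4:5 ⇒ P = (8/9, -8/9)
4. G lies on line XY with XG:GY = 5:3 ⇒ G = (5/8, 3/8)
5. H lies on line LG with LH:HG = 5:3 ⇒ H = (25/64, 15/64)
through G parallel to BH: direction (-23/64, 63/64); meets PX at M = (200/113, -312/113)
M = P + t·(X−P) with t = -112/113

t = -112/113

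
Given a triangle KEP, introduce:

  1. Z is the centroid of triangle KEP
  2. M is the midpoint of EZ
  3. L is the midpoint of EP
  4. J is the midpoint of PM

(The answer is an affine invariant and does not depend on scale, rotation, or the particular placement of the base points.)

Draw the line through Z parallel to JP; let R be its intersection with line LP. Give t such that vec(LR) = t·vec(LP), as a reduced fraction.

Choose coordinates K = (0, 0), E = (1, 0), P = (0, 1).
1. Z is the centroid of triangle KEP ⇒ Z = (1/3, 1/3)
2. M is the midpoint of EZ ⇒ M = (2/3, 1/6)
3. L is the midpoint of EP ⇒ L = (1/2, 1/2)
4. J is the midpoint of PM ⇒ J = (1/3, 7/12)
through Z parallel to JP: direction (-1/3, 5/12); meets LP at R = (-1, 2)
R = L + t·(P−L) with t = 3

t = 3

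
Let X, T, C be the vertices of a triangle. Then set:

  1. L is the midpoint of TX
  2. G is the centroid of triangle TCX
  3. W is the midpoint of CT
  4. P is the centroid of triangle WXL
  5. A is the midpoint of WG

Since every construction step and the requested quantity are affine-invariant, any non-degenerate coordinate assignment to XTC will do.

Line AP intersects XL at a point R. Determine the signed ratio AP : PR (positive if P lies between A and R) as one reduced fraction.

AP:PR = 3/2

Assign X = (0, 0), T = (1, 0), C = (0, 1) — the answer is frame-independent, so this choice is without loss of generality.
1. L is the midpoint of TX ⇒ L = (1/2, 0)
2. G is the centroid of triangle TCX ⇒ G = (1/3, 1/3)
3. W is the midpoint of CT ⇒ W = (1/2, 1/2)
4. P is the centroid of triangle WXL ⇒ P = (1/3, 1/6)
5. A is the midpoint of WG ⇒ A = (5/12, 5/12)
line AP meets XL at R = (5/18, 0)
P = A + t·(R−A) with t = 3/5, so AP:PR = 3/5:2/5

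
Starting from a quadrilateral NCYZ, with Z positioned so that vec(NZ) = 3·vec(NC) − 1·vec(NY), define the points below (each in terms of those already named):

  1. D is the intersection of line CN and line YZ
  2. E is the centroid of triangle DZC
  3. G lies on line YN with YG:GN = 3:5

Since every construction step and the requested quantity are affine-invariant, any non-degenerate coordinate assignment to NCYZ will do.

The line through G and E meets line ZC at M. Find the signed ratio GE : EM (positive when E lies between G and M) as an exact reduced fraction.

GE:EM = 1/2

Choose coordinates N = (0, 0), C = (1, 0), Y = (0, 1), Z = (3, -1).
1. D is the intersection of line CN and line YZ ⇒ D = (3/2, 0)
2. E is the centroid of triangle DZC ⇒ E = (11/6, -1/3)
3. G lies on line YN with YG:GN = 3:5 ⇒ G = (0, 5/8)
line GE meets ZC at M = (11/2, -9/4)
E = G + t·(M−G) with t = 1/3, so GE:EM = 1/3:2/3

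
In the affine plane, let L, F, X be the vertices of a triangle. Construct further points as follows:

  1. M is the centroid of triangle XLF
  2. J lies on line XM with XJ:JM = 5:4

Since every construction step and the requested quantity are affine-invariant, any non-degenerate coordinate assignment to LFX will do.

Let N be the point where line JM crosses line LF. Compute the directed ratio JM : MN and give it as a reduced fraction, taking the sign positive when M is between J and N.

JM:MN = 8/9

Choose coordinates L = (0, 0), F = (1, 0), X = (0, 1).
1. M is the centroid of triangle XLF ⇒ M = (1/3, 1/3)
2. J lies on line XM with XJ:JM = 5:4 ⇒ J = (5/27, 17/27)
line JM meets LF at N = (1/2, 0)
M = J + t·(N−J) with t = 8/17, so JM:MN = 8/17:9/17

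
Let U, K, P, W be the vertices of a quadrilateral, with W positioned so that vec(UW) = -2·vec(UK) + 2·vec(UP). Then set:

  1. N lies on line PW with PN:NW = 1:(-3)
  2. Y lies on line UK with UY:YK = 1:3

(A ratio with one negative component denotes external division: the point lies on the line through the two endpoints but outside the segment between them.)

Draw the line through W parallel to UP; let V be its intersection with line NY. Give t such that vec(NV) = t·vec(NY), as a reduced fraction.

Choose coordinates U = (0, 0), K = (1, 0), P = (0, 1), W = (-2, 2).
1. N lies on line PW with PN:NW = 1:(-3) ⇒ N = (1, 1/2)
2. Y lies on line UK with UY:YK = 1:3 ⇒ Y = (1/4, 0)
through W parallel to UP: direction (0, 1); meets NY at V = (-2, -3/2)
V = N + t·(Y−N) with t = 4

t = 4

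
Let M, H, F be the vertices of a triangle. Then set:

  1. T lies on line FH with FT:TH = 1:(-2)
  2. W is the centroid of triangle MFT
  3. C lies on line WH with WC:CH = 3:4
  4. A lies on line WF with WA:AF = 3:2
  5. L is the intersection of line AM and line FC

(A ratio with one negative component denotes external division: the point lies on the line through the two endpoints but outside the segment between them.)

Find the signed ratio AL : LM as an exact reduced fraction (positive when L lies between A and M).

AL:LM = -6/25

Assign M = (0, 0), H = (1, 0), F = (0, 1) — the answer is frame-independent, so this choice is without loss of generality.
1. T lies on line FH with FT:TH = 1:(-2) ⇒ T = (-1, 2)
2. W is the centroid of triangle MFT ⇒ W = (-1/3, 1)
3. C lies on line WH with WC:CH = 3:4 ⇒ C = (5/21, 4/7)
4. A lies on line WF with WA:AF = 3:2 ⇒ A = (-2/15, 1)
5. L is the intersection of line AM and line FC ⇒ L = (-10/57, 25/19)
L = A + t·(M−A) with t = -6/19, so AL:LM = t:(1−t) = -6/19:25/19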